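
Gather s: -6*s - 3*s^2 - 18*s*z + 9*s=-3*s^2 + s*(3 - 18*z)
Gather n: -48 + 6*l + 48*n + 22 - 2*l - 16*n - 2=4*l + 32*n - 28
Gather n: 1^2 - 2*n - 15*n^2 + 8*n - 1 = -15*n^2 + 6*n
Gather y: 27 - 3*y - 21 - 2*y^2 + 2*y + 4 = -2*y^2 - y + 10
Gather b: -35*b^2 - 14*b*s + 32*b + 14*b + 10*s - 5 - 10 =-35*b^2 + b*(46 - 14*s) + 10*s - 15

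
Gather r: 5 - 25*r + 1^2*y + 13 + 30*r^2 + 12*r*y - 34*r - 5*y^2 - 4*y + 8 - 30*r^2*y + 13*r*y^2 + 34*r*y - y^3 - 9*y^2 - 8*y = r^2*(30 - 30*y) + r*(13*y^2 + 46*y - 59) - y^3 - 14*y^2 - 11*y + 26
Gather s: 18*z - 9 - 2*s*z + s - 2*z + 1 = s*(1 - 2*z) + 16*z - 8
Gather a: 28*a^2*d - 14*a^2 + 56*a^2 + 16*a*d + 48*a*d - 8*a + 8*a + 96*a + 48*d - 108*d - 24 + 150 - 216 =a^2*(28*d + 42) + a*(64*d + 96) - 60*d - 90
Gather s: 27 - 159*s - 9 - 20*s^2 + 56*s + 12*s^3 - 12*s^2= 12*s^3 - 32*s^2 - 103*s + 18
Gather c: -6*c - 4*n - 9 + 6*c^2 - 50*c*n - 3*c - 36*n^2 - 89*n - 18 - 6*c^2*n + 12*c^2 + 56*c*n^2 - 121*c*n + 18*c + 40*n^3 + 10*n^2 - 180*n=c^2*(18 - 6*n) + c*(56*n^2 - 171*n + 9) + 40*n^3 - 26*n^2 - 273*n - 27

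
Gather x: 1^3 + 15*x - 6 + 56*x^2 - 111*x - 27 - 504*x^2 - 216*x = -448*x^2 - 312*x - 32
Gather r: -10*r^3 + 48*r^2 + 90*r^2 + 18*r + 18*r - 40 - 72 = -10*r^3 + 138*r^2 + 36*r - 112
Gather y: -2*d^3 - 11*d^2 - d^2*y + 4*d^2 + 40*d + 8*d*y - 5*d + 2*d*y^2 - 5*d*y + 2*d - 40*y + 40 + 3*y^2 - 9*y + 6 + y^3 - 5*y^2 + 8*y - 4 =-2*d^3 - 7*d^2 + 37*d + y^3 + y^2*(2*d - 2) + y*(-d^2 + 3*d - 41) + 42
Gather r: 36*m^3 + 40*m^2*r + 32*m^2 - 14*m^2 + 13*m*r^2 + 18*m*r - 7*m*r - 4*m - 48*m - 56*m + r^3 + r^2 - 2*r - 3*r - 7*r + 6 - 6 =36*m^3 + 18*m^2 - 108*m + r^3 + r^2*(13*m + 1) + r*(40*m^2 + 11*m - 12)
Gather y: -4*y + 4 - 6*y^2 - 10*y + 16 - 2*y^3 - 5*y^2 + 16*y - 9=-2*y^3 - 11*y^2 + 2*y + 11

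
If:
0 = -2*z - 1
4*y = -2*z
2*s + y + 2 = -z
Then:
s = -7/8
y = 1/4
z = -1/2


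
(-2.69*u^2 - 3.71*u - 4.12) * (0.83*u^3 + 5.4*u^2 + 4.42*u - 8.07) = -2.2327*u^5 - 17.6053*u^4 - 35.3434*u^3 - 16.9379*u^2 + 11.7293*u + 33.2484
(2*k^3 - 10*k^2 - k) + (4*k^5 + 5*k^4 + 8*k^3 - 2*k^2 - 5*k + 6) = 4*k^5 + 5*k^4 + 10*k^3 - 12*k^2 - 6*k + 6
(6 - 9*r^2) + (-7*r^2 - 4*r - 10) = -16*r^2 - 4*r - 4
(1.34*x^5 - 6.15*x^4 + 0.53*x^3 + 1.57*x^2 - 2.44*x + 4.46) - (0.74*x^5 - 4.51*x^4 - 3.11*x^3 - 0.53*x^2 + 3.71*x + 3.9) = 0.6*x^5 - 1.64*x^4 + 3.64*x^3 + 2.1*x^2 - 6.15*x + 0.56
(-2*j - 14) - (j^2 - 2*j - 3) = -j^2 - 11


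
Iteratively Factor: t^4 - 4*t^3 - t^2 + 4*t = (t)*(t^3 - 4*t^2 - t + 4) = t*(t + 1)*(t^2 - 5*t + 4) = t*(t - 4)*(t + 1)*(t - 1)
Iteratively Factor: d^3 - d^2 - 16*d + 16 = (d + 4)*(d^2 - 5*d + 4) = (d - 4)*(d + 4)*(d - 1)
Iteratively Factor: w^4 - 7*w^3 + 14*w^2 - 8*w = (w - 4)*(w^3 - 3*w^2 + 2*w) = (w - 4)*(w - 2)*(w^2 - w) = w*(w - 4)*(w - 2)*(w - 1)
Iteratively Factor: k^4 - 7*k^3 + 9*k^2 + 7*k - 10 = (k + 1)*(k^3 - 8*k^2 + 17*k - 10) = (k - 5)*(k + 1)*(k^2 - 3*k + 2) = (k - 5)*(k - 1)*(k + 1)*(k - 2)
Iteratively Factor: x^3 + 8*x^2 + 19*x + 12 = (x + 4)*(x^2 + 4*x + 3) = (x + 3)*(x + 4)*(x + 1)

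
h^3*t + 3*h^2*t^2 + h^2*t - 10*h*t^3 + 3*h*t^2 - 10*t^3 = (h - 2*t)*(h + 5*t)*(h*t + t)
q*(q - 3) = q^2 - 3*q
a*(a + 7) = a^2 + 7*a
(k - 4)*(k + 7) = k^2 + 3*k - 28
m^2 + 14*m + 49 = (m + 7)^2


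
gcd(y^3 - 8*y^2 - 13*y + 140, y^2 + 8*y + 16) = y + 4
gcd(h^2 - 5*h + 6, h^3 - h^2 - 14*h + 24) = h^2 - 5*h + 6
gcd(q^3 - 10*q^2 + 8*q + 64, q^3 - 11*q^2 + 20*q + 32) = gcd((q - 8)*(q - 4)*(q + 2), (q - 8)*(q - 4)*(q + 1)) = q^2 - 12*q + 32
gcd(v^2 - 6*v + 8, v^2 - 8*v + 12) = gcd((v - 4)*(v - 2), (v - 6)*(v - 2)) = v - 2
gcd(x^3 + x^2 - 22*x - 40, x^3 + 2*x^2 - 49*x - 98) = x + 2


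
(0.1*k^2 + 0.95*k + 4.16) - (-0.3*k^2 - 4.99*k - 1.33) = 0.4*k^2 + 5.94*k + 5.49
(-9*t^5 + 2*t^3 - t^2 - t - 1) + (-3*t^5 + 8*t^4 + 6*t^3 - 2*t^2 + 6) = -12*t^5 + 8*t^4 + 8*t^3 - 3*t^2 - t + 5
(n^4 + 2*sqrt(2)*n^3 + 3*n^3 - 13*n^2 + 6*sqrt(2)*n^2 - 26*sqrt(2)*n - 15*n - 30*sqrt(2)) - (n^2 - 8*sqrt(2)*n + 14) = n^4 + 2*sqrt(2)*n^3 + 3*n^3 - 14*n^2 + 6*sqrt(2)*n^2 - 18*sqrt(2)*n - 15*n - 30*sqrt(2) - 14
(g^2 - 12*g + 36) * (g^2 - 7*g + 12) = g^4 - 19*g^3 + 132*g^2 - 396*g + 432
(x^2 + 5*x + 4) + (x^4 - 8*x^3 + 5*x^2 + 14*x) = x^4 - 8*x^3 + 6*x^2 + 19*x + 4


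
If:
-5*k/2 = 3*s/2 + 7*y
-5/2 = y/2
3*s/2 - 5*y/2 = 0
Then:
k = 19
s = -25/3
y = -5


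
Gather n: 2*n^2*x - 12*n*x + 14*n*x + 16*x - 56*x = 2*n^2*x + 2*n*x - 40*x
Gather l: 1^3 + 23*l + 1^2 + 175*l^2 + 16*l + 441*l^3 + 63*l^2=441*l^3 + 238*l^2 + 39*l + 2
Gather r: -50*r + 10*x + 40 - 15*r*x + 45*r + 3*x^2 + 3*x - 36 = r*(-15*x - 5) + 3*x^2 + 13*x + 4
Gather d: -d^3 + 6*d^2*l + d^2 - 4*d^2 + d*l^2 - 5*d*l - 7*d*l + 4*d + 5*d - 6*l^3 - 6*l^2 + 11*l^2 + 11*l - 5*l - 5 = -d^3 + d^2*(6*l - 3) + d*(l^2 - 12*l + 9) - 6*l^3 + 5*l^2 + 6*l - 5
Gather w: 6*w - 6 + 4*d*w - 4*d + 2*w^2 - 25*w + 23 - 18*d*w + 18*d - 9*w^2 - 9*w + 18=14*d - 7*w^2 + w*(-14*d - 28) + 35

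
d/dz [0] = 0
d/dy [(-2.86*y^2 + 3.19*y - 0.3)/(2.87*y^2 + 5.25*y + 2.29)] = (-24.1703*y^2 - 11.3768*y + 8.8801)/(8.2369*y^4 + 30.135*y^3 + 40.7071*y^2 + 24.045*y + 5.2441)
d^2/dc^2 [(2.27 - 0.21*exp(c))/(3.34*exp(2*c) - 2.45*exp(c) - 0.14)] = (-2.342676*exp(4*c) + 99.574418*exp(3*c) - 56.315406*exp(2*c) + 17.943513*exp(c) - 0.782726)*exp(c)/(37.259704*exp(6*c) - 81.99366*exp(5*c) + 55.459698*exp(4*c) - 7.832405*exp(3*c) - 2.324658*exp(2*c) - 0.14406*exp(c) - 0.002744)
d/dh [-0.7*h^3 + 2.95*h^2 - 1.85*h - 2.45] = -2.1*h^2 + 5.9*h - 1.85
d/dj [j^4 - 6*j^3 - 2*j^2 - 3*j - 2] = 4*j^3 - 18*j^2 - 4*j - 3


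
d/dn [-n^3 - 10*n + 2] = -3*n^2 - 10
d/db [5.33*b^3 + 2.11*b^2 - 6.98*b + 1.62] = 15.99*b^2 + 4.22*b - 6.98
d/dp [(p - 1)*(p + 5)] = 2*p + 4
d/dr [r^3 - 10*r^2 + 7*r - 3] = 3*r^2 - 20*r + 7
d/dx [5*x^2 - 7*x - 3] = 10*x - 7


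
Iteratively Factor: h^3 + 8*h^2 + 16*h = (h + 4)*(h^2 + 4*h) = (h + 4)^2*(h)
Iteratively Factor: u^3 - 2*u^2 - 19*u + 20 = (u + 4)*(u^2 - 6*u + 5) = (u - 1)*(u + 4)*(u - 5)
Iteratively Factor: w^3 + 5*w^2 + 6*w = (w + 3)*(w^2 + 2*w) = (w + 2)*(w + 3)*(w)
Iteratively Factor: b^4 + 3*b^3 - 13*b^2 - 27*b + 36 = (b - 1)*(b^3 + 4*b^2 - 9*b - 36) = (b - 3)*(b - 1)*(b^2 + 7*b + 12) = (b - 3)*(b - 1)*(b + 4)*(b + 3)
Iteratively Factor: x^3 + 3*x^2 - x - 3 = (x + 1)*(x^2 + 2*x - 3) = (x + 1)*(x + 3)*(x - 1)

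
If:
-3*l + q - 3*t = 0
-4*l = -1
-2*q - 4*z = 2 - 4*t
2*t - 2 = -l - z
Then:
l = 1/4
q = 6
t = 7/4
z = -7/4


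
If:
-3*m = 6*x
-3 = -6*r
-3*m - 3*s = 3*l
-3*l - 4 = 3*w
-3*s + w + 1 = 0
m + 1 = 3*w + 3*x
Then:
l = -95/24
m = 11/4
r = 1/2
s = 29/24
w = 21/8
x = -11/8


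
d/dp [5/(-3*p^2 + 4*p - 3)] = 10*(3*p - 2)/(3*p^2 - 4*p + 3)^2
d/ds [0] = 0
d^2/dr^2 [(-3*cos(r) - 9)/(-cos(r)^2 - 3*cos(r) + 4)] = 3*(-9*(1 - cos(2*r))^2*cos(r) - 9*(1 - cos(2*r))^2 - 41*cos(r) - 174*cos(2*r) - 57*cos(3*r) + 2*cos(5*r) + 270)/(4*(cos(r) - 1)^3*(cos(r) + 4)^3)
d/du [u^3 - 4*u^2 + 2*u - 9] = 3*u^2 - 8*u + 2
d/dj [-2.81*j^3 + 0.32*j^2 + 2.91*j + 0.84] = -8.43*j^2 + 0.64*j + 2.91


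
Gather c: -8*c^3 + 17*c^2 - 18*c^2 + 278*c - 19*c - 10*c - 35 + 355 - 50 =-8*c^3 - c^2 + 249*c + 270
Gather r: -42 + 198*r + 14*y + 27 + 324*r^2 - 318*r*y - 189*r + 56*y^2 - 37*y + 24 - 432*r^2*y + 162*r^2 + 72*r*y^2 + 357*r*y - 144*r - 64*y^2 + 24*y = r^2*(486 - 432*y) + r*(72*y^2 + 39*y - 135) - 8*y^2 + y + 9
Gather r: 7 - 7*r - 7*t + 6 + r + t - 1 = -6*r - 6*t + 12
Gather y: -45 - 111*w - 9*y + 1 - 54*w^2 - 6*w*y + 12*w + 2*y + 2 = -54*w^2 - 99*w + y*(-6*w - 7) - 42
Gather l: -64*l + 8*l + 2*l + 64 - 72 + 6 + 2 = -54*l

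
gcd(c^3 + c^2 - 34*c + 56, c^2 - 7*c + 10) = c - 2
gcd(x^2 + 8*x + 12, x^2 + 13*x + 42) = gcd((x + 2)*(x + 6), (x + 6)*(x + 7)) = x + 6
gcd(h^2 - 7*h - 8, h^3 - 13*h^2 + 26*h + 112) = h - 8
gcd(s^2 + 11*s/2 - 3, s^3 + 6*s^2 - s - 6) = s + 6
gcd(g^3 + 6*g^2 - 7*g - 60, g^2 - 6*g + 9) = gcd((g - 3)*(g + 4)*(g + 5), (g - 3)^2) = g - 3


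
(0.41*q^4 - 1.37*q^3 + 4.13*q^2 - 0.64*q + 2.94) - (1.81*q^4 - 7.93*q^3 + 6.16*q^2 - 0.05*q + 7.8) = -1.4*q^4 + 6.56*q^3 - 2.03*q^2 - 0.59*q - 4.86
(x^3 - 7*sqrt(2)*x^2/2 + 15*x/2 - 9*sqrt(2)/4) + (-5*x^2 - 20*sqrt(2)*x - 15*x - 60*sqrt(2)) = x^3 - 5*x^2 - 7*sqrt(2)*x^2/2 - 20*sqrt(2)*x - 15*x/2 - 249*sqrt(2)/4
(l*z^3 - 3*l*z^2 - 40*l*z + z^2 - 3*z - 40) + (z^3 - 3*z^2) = l*z^3 - 3*l*z^2 - 40*l*z + z^3 - 2*z^2 - 3*z - 40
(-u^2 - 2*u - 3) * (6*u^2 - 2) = -6*u^4 - 12*u^3 - 16*u^2 + 4*u + 6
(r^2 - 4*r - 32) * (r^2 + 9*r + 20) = r^4 + 5*r^3 - 48*r^2 - 368*r - 640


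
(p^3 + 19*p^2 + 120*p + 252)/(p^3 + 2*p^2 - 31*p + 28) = (p^2 + 12*p + 36)/(p^2 - 5*p + 4)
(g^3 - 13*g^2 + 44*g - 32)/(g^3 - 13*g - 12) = (g^2 - 9*g + 8)/(g^2 + 4*g + 3)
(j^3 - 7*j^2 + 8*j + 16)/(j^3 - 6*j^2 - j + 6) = (j^2 - 8*j + 16)/(j^2 - 7*j + 6)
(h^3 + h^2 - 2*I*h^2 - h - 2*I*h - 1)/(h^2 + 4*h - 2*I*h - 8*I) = (h^3 + h^2*(1 - 2*I) - h*(1 + 2*I) - 1)/(h^2 + 2*h*(2 - I) - 8*I)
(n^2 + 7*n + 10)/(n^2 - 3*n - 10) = (n + 5)/(n - 5)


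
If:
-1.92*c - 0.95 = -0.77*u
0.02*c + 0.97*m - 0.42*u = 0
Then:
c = 0.401041666666667*u - 0.494791666666667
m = 0.424720790378007*u + 0.0102018900343643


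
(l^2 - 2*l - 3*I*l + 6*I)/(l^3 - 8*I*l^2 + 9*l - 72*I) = (l - 2)/(l^2 - 5*I*l + 24)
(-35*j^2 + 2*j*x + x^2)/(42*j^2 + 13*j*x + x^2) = (-5*j + x)/(6*j + x)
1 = 1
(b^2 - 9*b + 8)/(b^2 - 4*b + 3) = (b - 8)/(b - 3)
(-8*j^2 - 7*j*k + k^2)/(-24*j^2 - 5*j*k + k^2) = (j + k)/(3*j + k)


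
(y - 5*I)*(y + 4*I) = y^2 - I*y + 20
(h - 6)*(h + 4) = h^2 - 2*h - 24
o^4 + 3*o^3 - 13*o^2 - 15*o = o*(o - 3)*(o + 1)*(o + 5)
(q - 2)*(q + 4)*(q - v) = q^3 - q^2*v + 2*q^2 - 2*q*v - 8*q + 8*v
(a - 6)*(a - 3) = a^2 - 9*a + 18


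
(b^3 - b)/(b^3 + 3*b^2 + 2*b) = (b - 1)/(b + 2)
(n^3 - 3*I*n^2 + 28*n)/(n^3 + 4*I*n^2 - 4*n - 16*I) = n*(n - 7*I)/(n^2 - 4)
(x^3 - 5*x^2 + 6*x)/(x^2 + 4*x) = (x^2 - 5*x + 6)/(x + 4)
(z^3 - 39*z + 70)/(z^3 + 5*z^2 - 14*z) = (z - 5)/z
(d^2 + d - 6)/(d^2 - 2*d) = (d + 3)/d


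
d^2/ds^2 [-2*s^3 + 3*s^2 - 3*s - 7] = 6 - 12*s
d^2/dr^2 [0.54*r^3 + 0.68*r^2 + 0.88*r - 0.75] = 3.24*r + 1.36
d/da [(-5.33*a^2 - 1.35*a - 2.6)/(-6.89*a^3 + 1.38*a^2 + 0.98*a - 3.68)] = (-36.7237*a^4 - 18.603*a^3 - 57.1024*a^2 + 46.4048*a + 7.516)/(47.4721*a^6 - 19.0164*a^5 - 11.6*a^4 + 53.4152*a^3 - 9.1964*a^2 - 7.2128*a + 13.5424)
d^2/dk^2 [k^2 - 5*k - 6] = 2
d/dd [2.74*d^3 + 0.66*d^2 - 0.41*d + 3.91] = 8.22*d^2 + 1.32*d - 0.41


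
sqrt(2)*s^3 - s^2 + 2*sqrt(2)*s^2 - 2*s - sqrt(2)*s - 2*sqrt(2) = (s + 2)*(s - sqrt(2))*(sqrt(2)*s + 1)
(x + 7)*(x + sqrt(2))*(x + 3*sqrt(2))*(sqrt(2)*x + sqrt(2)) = sqrt(2)*x^4 + 8*x^3 + 8*sqrt(2)*x^3 + 13*sqrt(2)*x^2 + 64*x^2 + 56*x + 48*sqrt(2)*x + 42*sqrt(2)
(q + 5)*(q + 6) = q^2 + 11*q + 30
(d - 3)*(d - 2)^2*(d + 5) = d^4 - 2*d^3 - 19*d^2 + 68*d - 60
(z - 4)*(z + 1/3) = z^2 - 11*z/3 - 4/3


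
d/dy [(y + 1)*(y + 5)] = 2*y + 6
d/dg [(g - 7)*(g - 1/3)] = 2*g - 22/3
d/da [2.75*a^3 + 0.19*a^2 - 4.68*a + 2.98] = 8.25*a^2 + 0.38*a - 4.68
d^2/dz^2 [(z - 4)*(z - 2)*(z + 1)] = 6*z - 10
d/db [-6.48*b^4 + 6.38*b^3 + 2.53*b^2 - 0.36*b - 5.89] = -25.92*b^3 + 19.14*b^2 + 5.06*b - 0.36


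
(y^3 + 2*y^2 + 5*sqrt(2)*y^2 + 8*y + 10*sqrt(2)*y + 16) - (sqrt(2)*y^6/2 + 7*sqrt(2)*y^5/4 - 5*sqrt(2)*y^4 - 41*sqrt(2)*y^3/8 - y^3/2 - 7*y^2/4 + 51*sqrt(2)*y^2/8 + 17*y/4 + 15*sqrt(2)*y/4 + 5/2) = -sqrt(2)*y^6/2 - 7*sqrt(2)*y^5/4 + 5*sqrt(2)*y^4 + 3*y^3/2 + 41*sqrt(2)*y^3/8 - 11*sqrt(2)*y^2/8 + 15*y^2/4 + 15*y/4 + 25*sqrt(2)*y/4 + 27/2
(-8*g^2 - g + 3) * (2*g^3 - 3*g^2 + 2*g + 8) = -16*g^5 + 22*g^4 - 7*g^3 - 75*g^2 - 2*g + 24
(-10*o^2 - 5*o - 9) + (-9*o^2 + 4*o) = -19*o^2 - o - 9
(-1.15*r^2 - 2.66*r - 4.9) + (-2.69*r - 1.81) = -1.15*r^2 - 5.35*r - 6.71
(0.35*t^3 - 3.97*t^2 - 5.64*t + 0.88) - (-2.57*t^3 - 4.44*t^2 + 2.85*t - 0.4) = 2.92*t^3 + 0.47*t^2 - 8.49*t + 1.28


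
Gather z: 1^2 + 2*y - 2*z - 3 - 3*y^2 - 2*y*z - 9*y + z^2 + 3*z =-3*y^2 - 7*y + z^2 + z*(1 - 2*y) - 2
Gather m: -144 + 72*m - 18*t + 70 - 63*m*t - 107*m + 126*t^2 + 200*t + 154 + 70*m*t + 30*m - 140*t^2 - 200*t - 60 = m*(7*t - 5) - 14*t^2 - 18*t + 20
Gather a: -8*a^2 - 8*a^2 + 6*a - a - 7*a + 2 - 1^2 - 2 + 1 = -16*a^2 - 2*a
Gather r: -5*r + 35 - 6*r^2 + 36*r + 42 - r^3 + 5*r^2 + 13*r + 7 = -r^3 - r^2 + 44*r + 84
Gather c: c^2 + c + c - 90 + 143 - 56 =c^2 + 2*c - 3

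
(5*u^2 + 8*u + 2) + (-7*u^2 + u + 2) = -2*u^2 + 9*u + 4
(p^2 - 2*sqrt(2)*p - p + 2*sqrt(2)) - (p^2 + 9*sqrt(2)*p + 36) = -11*sqrt(2)*p - p - 36 + 2*sqrt(2)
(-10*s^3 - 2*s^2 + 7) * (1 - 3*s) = 30*s^4 - 4*s^3 - 2*s^2 - 21*s + 7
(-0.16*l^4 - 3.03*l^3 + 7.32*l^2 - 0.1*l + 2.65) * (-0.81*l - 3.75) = 0.1296*l^5 + 3.0543*l^4 + 5.4333*l^3 - 27.369*l^2 - 1.7715*l - 9.9375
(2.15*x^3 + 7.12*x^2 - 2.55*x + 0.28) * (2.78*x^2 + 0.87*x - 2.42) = 5.977*x^5 + 21.6641*x^4 - 6.0976*x^3 - 18.6705*x^2 + 6.4146*x - 0.6776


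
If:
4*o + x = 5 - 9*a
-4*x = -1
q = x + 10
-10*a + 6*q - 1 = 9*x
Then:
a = 233/40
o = -1907/160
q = 41/4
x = 1/4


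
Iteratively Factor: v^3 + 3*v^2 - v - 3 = (v + 1)*(v^2 + 2*v - 3) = (v + 1)*(v + 3)*(v - 1)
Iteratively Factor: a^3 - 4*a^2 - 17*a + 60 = (a + 4)*(a^2 - 8*a + 15) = (a - 3)*(a + 4)*(a - 5)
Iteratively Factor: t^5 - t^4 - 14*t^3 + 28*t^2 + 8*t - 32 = (t + 4)*(t^4 - 5*t^3 + 6*t^2 + 4*t - 8) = (t - 2)*(t + 4)*(t^3 - 3*t^2 + 4) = (t - 2)^2*(t + 4)*(t^2 - t - 2) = (t - 2)^2*(t + 1)*(t + 4)*(t - 2)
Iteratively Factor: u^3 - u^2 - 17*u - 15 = (u - 5)*(u^2 + 4*u + 3) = (u - 5)*(u + 1)*(u + 3)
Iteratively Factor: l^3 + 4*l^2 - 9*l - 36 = (l - 3)*(l^2 + 7*l + 12) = (l - 3)*(l + 3)*(l + 4)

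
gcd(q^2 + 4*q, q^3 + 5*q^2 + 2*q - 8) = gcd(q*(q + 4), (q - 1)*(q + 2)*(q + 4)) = q + 4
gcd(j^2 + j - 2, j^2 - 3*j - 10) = j + 2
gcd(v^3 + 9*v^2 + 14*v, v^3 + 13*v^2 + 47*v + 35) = v + 7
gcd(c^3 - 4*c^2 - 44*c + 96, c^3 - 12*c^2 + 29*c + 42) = 1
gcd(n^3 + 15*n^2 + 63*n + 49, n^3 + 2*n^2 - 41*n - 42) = n^2 + 8*n + 7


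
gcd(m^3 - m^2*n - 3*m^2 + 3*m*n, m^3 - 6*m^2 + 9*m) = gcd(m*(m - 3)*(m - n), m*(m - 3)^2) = m^2 - 3*m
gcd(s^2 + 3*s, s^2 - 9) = s + 3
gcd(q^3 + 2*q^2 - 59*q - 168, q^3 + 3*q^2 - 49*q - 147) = q^2 + 10*q + 21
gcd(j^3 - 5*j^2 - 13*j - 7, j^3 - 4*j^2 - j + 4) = j + 1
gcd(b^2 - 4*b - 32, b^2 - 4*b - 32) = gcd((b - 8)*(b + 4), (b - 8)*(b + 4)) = b^2 - 4*b - 32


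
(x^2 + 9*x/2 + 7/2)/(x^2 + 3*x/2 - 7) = (x + 1)/(x - 2)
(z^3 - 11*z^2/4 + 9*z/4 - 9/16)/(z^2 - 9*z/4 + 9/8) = z - 1/2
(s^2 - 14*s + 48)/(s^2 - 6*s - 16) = (s - 6)/(s + 2)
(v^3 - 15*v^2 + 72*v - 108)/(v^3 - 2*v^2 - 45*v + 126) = (v - 6)/(v + 7)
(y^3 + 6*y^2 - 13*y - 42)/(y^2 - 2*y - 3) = (y^2 + 9*y + 14)/(y + 1)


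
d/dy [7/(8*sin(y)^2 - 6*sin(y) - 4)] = 7*(3 - 8*sin(y))*cos(y)/(2*(3*sin(y) + 2*cos(2*y))^2)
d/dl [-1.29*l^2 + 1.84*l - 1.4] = 1.84 - 2.58*l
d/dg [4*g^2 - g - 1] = 8*g - 1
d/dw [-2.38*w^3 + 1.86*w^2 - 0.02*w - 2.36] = -7.14*w^2 + 3.72*w - 0.02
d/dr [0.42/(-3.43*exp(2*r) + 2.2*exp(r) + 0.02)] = (2.8812*exp(r) - 0.924)*exp(r)/(-3.43*exp(2*r) + 2.2*exp(r) + 0.02)^2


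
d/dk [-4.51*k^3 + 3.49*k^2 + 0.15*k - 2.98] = -13.53*k^2 + 6.98*k + 0.15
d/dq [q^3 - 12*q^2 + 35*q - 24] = 3*q^2 - 24*q + 35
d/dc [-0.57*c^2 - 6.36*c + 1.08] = -1.14*c - 6.36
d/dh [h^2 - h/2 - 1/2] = 2*h - 1/2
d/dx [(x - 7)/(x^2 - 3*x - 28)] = -1/(x^2 + 8*x + 16)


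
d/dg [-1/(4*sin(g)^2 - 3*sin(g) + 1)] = (8*sin(g) - 3)*cos(g)/(4*sin(g)^2 - 3*sin(g) + 1)^2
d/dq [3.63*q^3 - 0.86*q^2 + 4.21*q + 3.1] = 10.89*q^2 - 1.72*q + 4.21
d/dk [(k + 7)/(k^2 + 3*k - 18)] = (k^2 + 3*k - (k + 7)*(2*k + 3) - 18)/(k^2 + 3*k - 18)^2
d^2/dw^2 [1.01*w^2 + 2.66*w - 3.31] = 2.02000000000000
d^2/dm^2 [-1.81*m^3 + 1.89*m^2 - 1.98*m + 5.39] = 3.78 - 10.86*m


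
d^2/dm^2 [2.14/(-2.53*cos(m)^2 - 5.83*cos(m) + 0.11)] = (54.791704*(1 - cos(m)^2)^2 + 94.694358*cos(m)^3 + 102.514346*cos(m)^2 - 188.016334*cos(m) - 201.45532)/(2.53*cos(m)^2 + 5.83*cos(m) - 0.11)^3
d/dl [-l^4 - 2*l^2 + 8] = 4*l*(-l^2 - 1)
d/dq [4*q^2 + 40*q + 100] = 8*q + 40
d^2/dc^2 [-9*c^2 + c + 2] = -18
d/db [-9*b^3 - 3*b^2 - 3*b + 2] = -27*b^2 - 6*b - 3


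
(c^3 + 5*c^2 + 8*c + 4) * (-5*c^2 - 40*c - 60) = -5*c^5 - 65*c^4 - 300*c^3 - 640*c^2 - 640*c - 240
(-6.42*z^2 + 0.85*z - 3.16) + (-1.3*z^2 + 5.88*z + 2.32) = -7.72*z^2 + 6.73*z - 0.84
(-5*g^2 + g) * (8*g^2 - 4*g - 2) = -40*g^4 + 28*g^3 + 6*g^2 - 2*g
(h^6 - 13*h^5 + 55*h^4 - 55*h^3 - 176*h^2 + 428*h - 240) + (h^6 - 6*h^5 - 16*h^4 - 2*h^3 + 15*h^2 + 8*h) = 2*h^6 - 19*h^5 + 39*h^4 - 57*h^3 - 161*h^2 + 436*h - 240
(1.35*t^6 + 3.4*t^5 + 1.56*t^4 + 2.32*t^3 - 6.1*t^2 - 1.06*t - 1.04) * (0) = 0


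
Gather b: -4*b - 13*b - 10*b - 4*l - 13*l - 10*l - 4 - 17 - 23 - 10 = -27*b - 27*l - 54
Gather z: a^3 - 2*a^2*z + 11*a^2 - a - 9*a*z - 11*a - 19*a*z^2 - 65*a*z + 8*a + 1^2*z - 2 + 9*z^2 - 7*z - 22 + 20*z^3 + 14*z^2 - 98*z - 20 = a^3 + 11*a^2 - 4*a + 20*z^3 + z^2*(23 - 19*a) + z*(-2*a^2 - 74*a - 104) - 44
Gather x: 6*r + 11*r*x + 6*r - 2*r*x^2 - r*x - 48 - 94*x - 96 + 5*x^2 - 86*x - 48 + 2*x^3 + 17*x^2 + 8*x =12*r + 2*x^3 + x^2*(22 - 2*r) + x*(10*r - 172) - 192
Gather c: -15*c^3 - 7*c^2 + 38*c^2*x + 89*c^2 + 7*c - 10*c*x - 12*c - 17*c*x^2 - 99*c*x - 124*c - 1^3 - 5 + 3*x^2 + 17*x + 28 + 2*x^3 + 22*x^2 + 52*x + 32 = -15*c^3 + c^2*(38*x + 82) + c*(-17*x^2 - 109*x - 129) + 2*x^3 + 25*x^2 + 69*x + 54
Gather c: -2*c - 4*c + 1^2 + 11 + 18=30 - 6*c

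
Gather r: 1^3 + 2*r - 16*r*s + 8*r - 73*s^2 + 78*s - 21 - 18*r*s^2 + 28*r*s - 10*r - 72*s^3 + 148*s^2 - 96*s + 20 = r*(-18*s^2 + 12*s) - 72*s^3 + 75*s^2 - 18*s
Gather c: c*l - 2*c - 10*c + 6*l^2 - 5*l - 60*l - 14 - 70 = c*(l - 12) + 6*l^2 - 65*l - 84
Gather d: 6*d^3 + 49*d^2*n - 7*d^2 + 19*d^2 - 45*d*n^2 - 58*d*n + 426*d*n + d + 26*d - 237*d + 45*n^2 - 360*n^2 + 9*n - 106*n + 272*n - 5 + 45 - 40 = 6*d^3 + d^2*(49*n + 12) + d*(-45*n^2 + 368*n - 210) - 315*n^2 + 175*n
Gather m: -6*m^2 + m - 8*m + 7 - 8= -6*m^2 - 7*m - 1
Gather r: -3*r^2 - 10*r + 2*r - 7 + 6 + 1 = -3*r^2 - 8*r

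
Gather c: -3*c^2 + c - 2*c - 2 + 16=-3*c^2 - c + 14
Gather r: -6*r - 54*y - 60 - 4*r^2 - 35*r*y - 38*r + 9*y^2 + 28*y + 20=-4*r^2 + r*(-35*y - 44) + 9*y^2 - 26*y - 40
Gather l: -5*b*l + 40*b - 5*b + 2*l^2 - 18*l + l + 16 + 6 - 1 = 35*b + 2*l^2 + l*(-5*b - 17) + 21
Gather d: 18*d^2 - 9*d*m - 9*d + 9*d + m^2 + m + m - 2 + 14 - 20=18*d^2 - 9*d*m + m^2 + 2*m - 8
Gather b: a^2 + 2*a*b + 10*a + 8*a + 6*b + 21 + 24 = a^2 + 18*a + b*(2*a + 6) + 45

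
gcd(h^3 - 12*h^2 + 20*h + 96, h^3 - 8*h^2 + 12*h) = h - 6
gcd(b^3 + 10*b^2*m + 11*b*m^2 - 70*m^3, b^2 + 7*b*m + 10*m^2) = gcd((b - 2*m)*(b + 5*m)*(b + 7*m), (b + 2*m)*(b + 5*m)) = b + 5*m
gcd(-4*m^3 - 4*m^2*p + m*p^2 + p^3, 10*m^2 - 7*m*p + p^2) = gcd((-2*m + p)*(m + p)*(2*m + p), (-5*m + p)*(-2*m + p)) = -2*m + p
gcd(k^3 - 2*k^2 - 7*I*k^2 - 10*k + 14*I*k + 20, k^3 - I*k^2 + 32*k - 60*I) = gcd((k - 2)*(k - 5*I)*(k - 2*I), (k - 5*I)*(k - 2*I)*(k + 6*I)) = k^2 - 7*I*k - 10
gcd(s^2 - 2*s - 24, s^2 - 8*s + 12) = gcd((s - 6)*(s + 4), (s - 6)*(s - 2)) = s - 6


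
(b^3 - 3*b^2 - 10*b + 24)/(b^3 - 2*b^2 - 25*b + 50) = (b^2 - b - 12)/(b^2 - 25)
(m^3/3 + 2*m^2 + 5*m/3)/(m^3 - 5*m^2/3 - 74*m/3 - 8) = m*(m^2 + 6*m + 5)/(3*m^3 - 5*m^2 - 74*m - 24)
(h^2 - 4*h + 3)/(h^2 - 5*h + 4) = (h - 3)/(h - 4)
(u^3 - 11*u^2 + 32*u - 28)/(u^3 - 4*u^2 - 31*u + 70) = (u - 2)/(u + 5)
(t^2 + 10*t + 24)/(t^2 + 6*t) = (t + 4)/t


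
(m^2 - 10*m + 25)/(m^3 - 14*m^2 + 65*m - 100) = 1/(m - 4)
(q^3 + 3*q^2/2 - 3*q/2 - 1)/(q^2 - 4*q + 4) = (2*q^3 + 3*q^2 - 3*q - 2)/(2*(q^2 - 4*q + 4))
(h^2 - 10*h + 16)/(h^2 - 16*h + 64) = (h - 2)/(h - 8)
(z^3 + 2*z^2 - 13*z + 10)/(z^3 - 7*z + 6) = (z + 5)/(z + 3)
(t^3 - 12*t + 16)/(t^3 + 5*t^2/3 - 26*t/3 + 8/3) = 3*(t - 2)/(3*t - 1)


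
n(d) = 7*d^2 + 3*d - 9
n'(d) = 14*d + 3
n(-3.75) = 78.19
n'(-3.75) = -49.50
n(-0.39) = -9.11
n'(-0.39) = -2.46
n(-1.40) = 0.52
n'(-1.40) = -16.60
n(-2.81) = 37.84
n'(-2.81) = -36.34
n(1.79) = 18.80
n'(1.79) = 28.06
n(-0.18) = -9.31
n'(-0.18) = 0.48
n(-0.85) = -6.49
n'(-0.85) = -8.90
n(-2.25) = 19.69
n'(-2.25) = -28.50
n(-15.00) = 1521.00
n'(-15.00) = -207.00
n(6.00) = 261.00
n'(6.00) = 87.00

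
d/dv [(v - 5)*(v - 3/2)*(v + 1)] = 3*v^2 - 11*v + 1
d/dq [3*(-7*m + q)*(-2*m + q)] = -27*m + 6*q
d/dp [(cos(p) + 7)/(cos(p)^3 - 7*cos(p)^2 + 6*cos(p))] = 2*(cos(p)^3 + 7*cos(p)^2 - 49*cos(p) + 21)*sin(p)/((cos(p) - 6)^2*(cos(p) - 1)^2*cos(p)^2)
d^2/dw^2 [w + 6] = 0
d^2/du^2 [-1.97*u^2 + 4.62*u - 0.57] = -3.94000000000000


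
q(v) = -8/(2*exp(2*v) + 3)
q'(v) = 32*exp(2*v)/(2*exp(2*v) + 3)^2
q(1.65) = -0.14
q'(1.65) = 0.26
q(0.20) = -1.34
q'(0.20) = 1.33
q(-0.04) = -1.65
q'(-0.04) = 1.26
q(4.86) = -0.00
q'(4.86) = 0.00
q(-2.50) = -2.65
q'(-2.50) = 0.02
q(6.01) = -0.00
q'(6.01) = 0.00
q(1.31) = -0.26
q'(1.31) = 0.47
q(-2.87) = -2.66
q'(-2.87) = 0.01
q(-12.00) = -2.67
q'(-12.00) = 0.00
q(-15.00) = -2.67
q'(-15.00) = 0.00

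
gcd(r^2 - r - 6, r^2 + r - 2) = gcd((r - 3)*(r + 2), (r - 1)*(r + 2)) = r + 2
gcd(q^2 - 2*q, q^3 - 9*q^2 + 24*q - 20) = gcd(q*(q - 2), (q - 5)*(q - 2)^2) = q - 2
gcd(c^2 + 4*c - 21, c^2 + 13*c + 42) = c + 7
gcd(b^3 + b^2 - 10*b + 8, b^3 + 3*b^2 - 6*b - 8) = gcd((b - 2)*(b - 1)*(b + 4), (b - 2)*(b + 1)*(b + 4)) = b^2 + 2*b - 8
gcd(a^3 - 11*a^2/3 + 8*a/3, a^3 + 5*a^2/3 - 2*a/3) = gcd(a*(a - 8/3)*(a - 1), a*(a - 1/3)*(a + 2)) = a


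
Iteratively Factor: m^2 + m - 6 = (m + 3)*(m - 2)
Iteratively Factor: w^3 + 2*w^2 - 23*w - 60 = (w + 4)*(w^2 - 2*w - 15) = (w + 3)*(w + 4)*(w - 5)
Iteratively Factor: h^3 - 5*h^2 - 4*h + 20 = (h - 5)*(h^2 - 4) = (h - 5)*(h + 2)*(h - 2)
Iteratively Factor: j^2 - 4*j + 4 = (j - 2)*(j - 2)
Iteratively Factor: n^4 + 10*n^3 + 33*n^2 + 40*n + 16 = (n + 4)*(n^3 + 6*n^2 + 9*n + 4) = (n + 4)^2*(n^2 + 2*n + 1) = (n + 1)*(n + 4)^2*(n + 1)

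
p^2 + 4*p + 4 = (p + 2)^2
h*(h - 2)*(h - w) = h^3 - h^2*w - 2*h^2 + 2*h*w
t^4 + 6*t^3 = t^3*(t + 6)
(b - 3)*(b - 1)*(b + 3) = b^3 - b^2 - 9*b + 9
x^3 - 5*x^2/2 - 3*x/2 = x*(x - 3)*(x + 1/2)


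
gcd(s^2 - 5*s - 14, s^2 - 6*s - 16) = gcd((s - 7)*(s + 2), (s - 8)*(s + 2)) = s + 2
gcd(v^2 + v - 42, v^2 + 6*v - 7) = v + 7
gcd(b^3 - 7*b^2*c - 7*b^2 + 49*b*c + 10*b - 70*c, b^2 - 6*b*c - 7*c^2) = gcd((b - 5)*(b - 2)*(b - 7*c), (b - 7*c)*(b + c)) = b - 7*c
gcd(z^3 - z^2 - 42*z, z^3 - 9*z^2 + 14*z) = z^2 - 7*z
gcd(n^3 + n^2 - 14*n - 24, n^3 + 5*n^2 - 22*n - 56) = n^2 - 2*n - 8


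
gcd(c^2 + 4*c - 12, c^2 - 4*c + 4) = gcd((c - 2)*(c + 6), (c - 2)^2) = c - 2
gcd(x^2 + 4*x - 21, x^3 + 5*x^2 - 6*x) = 1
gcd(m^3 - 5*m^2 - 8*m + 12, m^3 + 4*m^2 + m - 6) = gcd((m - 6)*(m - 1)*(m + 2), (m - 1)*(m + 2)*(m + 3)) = m^2 + m - 2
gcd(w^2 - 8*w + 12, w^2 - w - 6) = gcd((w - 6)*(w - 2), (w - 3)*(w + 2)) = 1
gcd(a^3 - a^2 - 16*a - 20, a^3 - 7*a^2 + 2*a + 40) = a^2 - 3*a - 10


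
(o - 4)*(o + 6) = o^2 + 2*o - 24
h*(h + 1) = h^2 + h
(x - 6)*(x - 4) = x^2 - 10*x + 24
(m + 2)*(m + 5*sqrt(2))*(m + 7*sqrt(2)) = m^3 + 2*m^2 + 12*sqrt(2)*m^2 + 24*sqrt(2)*m + 70*m + 140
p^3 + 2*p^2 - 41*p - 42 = (p - 6)*(p + 1)*(p + 7)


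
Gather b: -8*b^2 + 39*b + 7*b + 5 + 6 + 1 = -8*b^2 + 46*b + 12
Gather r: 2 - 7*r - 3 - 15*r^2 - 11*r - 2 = -15*r^2 - 18*r - 3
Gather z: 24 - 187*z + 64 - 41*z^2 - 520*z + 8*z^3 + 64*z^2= 8*z^3 + 23*z^2 - 707*z + 88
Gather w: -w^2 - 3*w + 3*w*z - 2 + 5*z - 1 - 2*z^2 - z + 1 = -w^2 + w*(3*z - 3) - 2*z^2 + 4*z - 2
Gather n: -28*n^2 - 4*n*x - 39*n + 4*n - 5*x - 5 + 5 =-28*n^2 + n*(-4*x - 35) - 5*x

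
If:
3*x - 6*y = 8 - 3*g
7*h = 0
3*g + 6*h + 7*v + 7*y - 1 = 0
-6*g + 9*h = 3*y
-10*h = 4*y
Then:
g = 0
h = 0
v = 1/7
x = 8/3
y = 0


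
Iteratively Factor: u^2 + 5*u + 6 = (u + 3)*(u + 2)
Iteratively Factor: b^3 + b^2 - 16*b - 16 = (b + 1)*(b^2 - 16) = (b + 1)*(b + 4)*(b - 4)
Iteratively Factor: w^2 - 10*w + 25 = (w - 5)*(w - 5)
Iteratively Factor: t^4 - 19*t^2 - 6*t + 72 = (t + 3)*(t^3 - 3*t^2 - 10*t + 24) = (t - 4)*(t + 3)*(t^2 + t - 6) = (t - 4)*(t - 2)*(t + 3)*(t + 3)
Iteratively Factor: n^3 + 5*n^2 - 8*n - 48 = (n - 3)*(n^2 + 8*n + 16) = (n - 3)*(n + 4)*(n + 4)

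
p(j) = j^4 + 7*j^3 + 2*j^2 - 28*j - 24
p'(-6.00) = -160.00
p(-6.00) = 0.00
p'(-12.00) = -3964.00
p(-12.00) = 9240.00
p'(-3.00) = 41.00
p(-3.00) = -30.00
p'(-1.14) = -11.19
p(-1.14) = 1.84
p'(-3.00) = 41.00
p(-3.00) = -30.00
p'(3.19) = 328.31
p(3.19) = 237.82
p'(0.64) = -15.79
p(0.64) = -39.10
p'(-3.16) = 42.84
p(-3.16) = -36.72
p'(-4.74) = -1.13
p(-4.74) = -87.03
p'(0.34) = -24.06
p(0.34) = -33.00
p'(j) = 4*j^3 + 21*j^2 + 4*j - 28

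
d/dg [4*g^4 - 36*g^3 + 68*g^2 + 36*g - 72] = 16*g^3 - 108*g^2 + 136*g + 36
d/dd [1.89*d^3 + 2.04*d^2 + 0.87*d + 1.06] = 5.67*d^2 + 4.08*d + 0.87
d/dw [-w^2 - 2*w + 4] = -2*w - 2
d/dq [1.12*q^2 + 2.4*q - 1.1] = 2.24*q + 2.4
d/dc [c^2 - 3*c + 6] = 2*c - 3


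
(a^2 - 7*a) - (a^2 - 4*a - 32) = 32 - 3*a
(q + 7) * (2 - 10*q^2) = -10*q^3 - 70*q^2 + 2*q + 14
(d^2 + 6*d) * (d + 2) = d^3 + 8*d^2 + 12*d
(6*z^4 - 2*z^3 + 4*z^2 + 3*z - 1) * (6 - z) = -6*z^5 + 38*z^4 - 16*z^3 + 21*z^2 + 19*z - 6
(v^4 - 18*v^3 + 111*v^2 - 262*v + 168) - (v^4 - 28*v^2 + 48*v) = -18*v^3 + 139*v^2 - 310*v + 168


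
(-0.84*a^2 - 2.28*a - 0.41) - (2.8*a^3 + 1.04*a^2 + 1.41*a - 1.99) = -2.8*a^3 - 1.88*a^2 - 3.69*a + 1.58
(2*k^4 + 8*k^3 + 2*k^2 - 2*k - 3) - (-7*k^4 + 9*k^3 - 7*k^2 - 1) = 9*k^4 - k^3 + 9*k^2 - 2*k - 2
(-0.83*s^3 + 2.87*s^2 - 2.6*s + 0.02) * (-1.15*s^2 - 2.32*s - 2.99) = 0.9545*s^5 - 1.3749*s^4 - 1.1867*s^3 - 2.5723*s^2 + 7.7276*s - 0.0598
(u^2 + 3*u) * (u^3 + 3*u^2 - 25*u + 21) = u^5 + 6*u^4 - 16*u^3 - 54*u^2 + 63*u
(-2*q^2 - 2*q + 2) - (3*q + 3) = -2*q^2 - 5*q - 1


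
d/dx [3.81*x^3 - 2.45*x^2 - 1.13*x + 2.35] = 11.43*x^2 - 4.9*x - 1.13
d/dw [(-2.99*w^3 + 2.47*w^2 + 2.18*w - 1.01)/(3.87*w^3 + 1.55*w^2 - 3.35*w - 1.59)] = (-14.1934*w^4 + 3.1598*w^3 + 14.3349*w^2 - 4.7236*w - 6.8497)/(14.9769*w^6 + 11.997*w^5 - 23.5265*w^4 - 22.6916*w^3 + 6.2935*w^2 + 10.653*w + 2.5281)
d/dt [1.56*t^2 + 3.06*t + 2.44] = 3.12*t + 3.06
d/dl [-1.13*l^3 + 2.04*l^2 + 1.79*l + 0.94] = -3.39*l^2 + 4.08*l + 1.79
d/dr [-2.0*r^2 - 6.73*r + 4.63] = -4.0*r - 6.73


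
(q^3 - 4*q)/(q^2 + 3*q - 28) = q*(q^2 - 4)/(q^2 + 3*q - 28)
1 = 1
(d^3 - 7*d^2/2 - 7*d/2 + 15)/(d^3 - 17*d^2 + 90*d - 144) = (d^2 - d/2 - 5)/(d^2 - 14*d + 48)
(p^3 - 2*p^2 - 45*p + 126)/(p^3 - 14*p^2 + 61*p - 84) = (p^2 + p - 42)/(p^2 - 11*p + 28)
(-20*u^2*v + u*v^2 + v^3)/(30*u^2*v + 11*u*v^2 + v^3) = (-4*u + v)/(6*u + v)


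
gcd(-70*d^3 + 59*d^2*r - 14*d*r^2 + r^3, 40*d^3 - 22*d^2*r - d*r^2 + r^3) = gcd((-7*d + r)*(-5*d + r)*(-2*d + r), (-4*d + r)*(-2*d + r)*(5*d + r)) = -2*d + r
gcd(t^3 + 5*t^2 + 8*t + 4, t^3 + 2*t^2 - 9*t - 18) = t + 2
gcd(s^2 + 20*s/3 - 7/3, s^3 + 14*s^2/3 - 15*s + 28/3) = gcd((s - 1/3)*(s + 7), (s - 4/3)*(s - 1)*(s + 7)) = s + 7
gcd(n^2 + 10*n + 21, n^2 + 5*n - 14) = n + 7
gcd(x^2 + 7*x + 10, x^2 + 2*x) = x + 2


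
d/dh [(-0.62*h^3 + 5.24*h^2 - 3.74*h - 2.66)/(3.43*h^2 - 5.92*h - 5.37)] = (-2.1266*h^4 + 7.34079999999999*h^3 - 8.20440000000001*h^2 - 38.03*h + 4.3366)/(11.7649*h^4 - 40.6112*h^3 - 1.7918*h^2 + 63.5808*h + 28.8369)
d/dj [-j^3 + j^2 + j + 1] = -3*j^2 + 2*j + 1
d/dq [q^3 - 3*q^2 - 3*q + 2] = 3*q^2 - 6*q - 3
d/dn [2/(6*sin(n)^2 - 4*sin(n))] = 2*(-3/tan(n) + cos(n)/sin(n)^2)/(3*sin(n) - 2)^2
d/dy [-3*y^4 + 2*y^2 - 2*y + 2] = -12*y^3 + 4*y - 2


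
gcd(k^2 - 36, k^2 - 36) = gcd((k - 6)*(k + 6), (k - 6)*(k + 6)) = k^2 - 36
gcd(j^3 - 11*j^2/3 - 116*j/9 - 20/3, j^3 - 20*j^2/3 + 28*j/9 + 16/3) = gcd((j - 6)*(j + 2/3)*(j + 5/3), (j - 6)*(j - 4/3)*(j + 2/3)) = j^2 - 16*j/3 - 4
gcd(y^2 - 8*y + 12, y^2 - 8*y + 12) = y^2 - 8*y + 12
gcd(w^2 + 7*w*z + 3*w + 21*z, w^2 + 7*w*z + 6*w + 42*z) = w + 7*z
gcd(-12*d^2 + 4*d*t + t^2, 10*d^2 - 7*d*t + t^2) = -2*d + t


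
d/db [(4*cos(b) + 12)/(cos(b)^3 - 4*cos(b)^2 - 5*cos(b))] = 2*(-45*cos(b) + 5*cos(2*b) + cos(3*b) - 25)*sin(b)/((cos(b) - 5)^2*(cos(b) + 1)^2*cos(b)^2)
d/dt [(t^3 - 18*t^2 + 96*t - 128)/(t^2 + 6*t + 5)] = (t^4 + 12*t^3 - 189*t^2 + 76*t + 1248)/(t^4 + 12*t^3 + 46*t^2 + 60*t + 25)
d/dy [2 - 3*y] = -3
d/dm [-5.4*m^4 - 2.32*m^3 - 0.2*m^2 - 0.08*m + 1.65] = -21.6*m^3 - 6.96*m^2 - 0.4*m - 0.08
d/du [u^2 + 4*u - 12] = 2*u + 4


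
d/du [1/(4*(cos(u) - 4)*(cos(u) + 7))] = (2*cos(u) + 3)*sin(u)/(4*(cos(u) - 4)^2*(cos(u) + 7)^2)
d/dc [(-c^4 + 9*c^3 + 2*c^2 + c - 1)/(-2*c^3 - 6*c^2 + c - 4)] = (2*c^6 + 12*c^5 - 53*c^4 + 38*c^3 - 106*c^2 - 28*c - 3)/(4*c^6 + 24*c^5 + 32*c^4 + 4*c^3 + 49*c^2 - 8*c + 16)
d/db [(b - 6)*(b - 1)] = 2*b - 7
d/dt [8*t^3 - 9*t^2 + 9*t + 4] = 24*t^2 - 18*t + 9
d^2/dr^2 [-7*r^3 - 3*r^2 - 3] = -42*r - 6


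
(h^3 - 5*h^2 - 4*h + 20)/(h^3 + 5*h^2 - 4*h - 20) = (h - 5)/(h + 5)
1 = 1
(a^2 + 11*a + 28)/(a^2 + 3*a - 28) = (a + 4)/(a - 4)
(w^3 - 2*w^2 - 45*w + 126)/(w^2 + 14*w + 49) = (w^2 - 9*w + 18)/(w + 7)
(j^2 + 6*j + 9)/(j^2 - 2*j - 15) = (j + 3)/(j - 5)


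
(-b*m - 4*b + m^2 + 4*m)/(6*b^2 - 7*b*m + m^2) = (-m - 4)/(6*b - m)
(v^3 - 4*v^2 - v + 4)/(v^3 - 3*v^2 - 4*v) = (v - 1)/v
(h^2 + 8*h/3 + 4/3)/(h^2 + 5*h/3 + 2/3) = (h + 2)/(h + 1)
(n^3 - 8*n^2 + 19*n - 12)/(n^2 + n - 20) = (n^2 - 4*n + 3)/(n + 5)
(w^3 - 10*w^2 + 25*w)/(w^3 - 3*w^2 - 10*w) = (w - 5)/(w + 2)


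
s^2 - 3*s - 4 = (s - 4)*(s + 1)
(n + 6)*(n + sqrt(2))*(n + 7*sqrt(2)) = n^3 + 6*n^2 + 8*sqrt(2)*n^2 + 14*n + 48*sqrt(2)*n + 84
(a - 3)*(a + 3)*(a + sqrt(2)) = a^3 + sqrt(2)*a^2 - 9*a - 9*sqrt(2)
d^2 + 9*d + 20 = (d + 4)*(d + 5)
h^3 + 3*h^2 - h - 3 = (h - 1)*(h + 1)*(h + 3)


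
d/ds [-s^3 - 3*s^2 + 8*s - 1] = -3*s^2 - 6*s + 8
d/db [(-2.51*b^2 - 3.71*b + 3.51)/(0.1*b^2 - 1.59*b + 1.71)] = (4.3619*b^2 - 9.2862*b - 0.7632)/(0.01*b^4 - 0.318*b^3 + 2.8701*b^2 - 5.4378*b + 2.9241)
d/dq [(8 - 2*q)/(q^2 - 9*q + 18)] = 2*(q^2 - 8*q + 18)/(q^4 - 18*q^3 + 117*q^2 - 324*q + 324)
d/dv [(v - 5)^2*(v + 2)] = (v - 5)*(3*v - 1)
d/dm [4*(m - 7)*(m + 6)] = 8*m - 4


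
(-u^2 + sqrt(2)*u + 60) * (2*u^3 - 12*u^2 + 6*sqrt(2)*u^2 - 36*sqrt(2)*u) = -2*u^5 - 4*sqrt(2)*u^4 + 12*u^4 + 24*sqrt(2)*u^3 + 132*u^3 - 792*u^2 + 360*sqrt(2)*u^2 - 2160*sqrt(2)*u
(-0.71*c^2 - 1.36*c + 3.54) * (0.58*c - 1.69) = -0.4118*c^3 + 0.4111*c^2 + 4.3516*c - 5.9826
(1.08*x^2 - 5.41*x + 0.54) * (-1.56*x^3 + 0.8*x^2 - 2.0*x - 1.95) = -1.6848*x^5 + 9.3036*x^4 - 7.3304*x^3 + 9.146*x^2 + 9.4695*x - 1.053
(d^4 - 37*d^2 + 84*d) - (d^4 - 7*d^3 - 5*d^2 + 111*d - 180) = 7*d^3 - 32*d^2 - 27*d + 180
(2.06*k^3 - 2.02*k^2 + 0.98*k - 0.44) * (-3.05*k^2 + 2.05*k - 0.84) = -6.283*k^5 + 10.384*k^4 - 8.8604*k^3 + 5.0478*k^2 - 1.7252*k + 0.3696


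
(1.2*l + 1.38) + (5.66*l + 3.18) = 6.86*l + 4.56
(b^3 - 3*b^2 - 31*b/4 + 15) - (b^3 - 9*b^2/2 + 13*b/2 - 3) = 3*b^2/2 - 57*b/4 + 18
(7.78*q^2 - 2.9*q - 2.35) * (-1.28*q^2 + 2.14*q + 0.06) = -9.9584*q^4 + 20.3612*q^3 - 2.7312*q^2 - 5.203*q - 0.141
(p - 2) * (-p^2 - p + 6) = -p^3 + p^2 + 8*p - 12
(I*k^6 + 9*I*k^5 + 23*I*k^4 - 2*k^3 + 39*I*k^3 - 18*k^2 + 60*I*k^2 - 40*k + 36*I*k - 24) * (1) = I*k^6 + 9*I*k^5 + 23*I*k^4 - 2*k^3 + 39*I*k^3 - 18*k^2 + 60*I*k^2 - 40*k + 36*I*k - 24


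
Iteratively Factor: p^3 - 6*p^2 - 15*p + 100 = (p - 5)*(p^2 - p - 20) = (p - 5)^2*(p + 4)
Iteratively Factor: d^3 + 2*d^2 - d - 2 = (d - 1)*(d^2 + 3*d + 2) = (d - 1)*(d + 2)*(d + 1)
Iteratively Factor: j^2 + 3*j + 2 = (j + 1)*(j + 2)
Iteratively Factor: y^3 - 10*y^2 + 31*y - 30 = (y - 2)*(y^2 - 8*y + 15) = (y - 5)*(y - 2)*(y - 3)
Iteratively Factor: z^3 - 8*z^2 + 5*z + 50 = (z + 2)*(z^2 - 10*z + 25) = (z - 5)*(z + 2)*(z - 5)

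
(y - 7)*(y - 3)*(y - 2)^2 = y^4 - 14*y^3 + 65*y^2 - 124*y + 84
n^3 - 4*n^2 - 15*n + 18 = (n - 6)*(n - 1)*(n + 3)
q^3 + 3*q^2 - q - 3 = (q - 1)*(q + 1)*(q + 3)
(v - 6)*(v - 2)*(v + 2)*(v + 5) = v^4 - v^3 - 34*v^2 + 4*v + 120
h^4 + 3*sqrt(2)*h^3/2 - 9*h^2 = h^2*(h - 3*sqrt(2)/2)*(h + 3*sqrt(2))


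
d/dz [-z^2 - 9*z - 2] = -2*z - 9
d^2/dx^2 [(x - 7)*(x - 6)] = 2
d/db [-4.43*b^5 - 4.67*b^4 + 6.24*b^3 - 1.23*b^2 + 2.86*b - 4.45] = -22.15*b^4 - 18.68*b^3 + 18.72*b^2 - 2.46*b + 2.86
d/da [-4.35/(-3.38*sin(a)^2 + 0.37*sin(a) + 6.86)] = (1.6095 - 29.406*sin(a))*cos(a)/(-3.38*sin(a)^2 + 0.37*sin(a) + 6.86)^2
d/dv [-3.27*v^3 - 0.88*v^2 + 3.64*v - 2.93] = -9.81*v^2 - 1.76*v + 3.64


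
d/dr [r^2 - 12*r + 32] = 2*r - 12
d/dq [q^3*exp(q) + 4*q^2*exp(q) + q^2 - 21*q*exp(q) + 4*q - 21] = q^3*exp(q) + 7*q^2*exp(q) - 13*q*exp(q) + 2*q - 21*exp(q) + 4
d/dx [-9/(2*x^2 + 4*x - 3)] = 36*(x + 1)/(2*x^2 + 4*x - 3)^2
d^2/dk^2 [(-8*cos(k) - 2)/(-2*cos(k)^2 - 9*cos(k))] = 2*(56*sin(k)^4/cos(k)^3 + 16*sin(k)^2 - 38 + 55/cos(k) + 108/cos(k)^2 + 106/cos(k)^3)/(2*cos(k) + 9)^3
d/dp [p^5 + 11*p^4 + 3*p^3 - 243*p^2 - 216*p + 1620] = 5*p^4 + 44*p^3 + 9*p^2 - 486*p - 216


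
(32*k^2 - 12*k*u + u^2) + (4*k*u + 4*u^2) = 32*k^2 - 8*k*u + 5*u^2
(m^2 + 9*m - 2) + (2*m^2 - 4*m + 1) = 3*m^2 + 5*m - 1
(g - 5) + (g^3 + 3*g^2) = g^3 + 3*g^2 + g - 5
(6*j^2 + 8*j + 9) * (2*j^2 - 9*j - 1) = 12*j^4 - 38*j^3 - 60*j^2 - 89*j - 9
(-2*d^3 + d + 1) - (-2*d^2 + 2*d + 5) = -2*d^3 + 2*d^2 - d - 4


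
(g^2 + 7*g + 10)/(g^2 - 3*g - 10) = (g + 5)/(g - 5)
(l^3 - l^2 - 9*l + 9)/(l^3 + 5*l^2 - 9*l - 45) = (l - 1)/(l + 5)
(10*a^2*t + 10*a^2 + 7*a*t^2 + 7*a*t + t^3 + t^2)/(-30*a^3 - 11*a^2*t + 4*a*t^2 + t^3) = (t + 1)/(-3*a + t)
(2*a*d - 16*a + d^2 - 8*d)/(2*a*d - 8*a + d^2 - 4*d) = (d - 8)/(d - 4)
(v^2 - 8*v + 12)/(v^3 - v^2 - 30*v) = (v - 2)/(v*(v + 5))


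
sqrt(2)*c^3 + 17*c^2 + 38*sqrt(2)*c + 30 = (c + 3*sqrt(2))*(c + 5*sqrt(2))*(sqrt(2)*c + 1)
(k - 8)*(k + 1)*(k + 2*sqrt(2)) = k^3 - 7*k^2 + 2*sqrt(2)*k^2 - 14*sqrt(2)*k - 8*k - 16*sqrt(2)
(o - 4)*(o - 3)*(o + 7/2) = o^3 - 7*o^2/2 - 25*o/2 + 42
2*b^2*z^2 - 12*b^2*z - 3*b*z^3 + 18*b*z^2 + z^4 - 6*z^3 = z*(-2*b + z)*(-b + z)*(z - 6)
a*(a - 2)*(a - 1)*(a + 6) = a^4 + 3*a^3 - 16*a^2 + 12*a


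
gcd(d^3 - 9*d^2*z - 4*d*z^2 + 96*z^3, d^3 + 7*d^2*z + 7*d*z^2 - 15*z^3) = d + 3*z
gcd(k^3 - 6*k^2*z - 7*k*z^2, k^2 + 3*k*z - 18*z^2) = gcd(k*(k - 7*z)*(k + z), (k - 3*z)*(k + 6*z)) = 1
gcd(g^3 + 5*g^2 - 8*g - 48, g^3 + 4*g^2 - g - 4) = g + 4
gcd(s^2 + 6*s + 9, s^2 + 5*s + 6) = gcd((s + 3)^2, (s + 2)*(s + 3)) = s + 3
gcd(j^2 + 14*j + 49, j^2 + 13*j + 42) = j + 7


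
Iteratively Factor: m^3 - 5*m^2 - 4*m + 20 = (m - 2)*(m^2 - 3*m - 10) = (m - 2)*(m + 2)*(m - 5)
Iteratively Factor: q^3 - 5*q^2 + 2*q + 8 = (q - 2)*(q^2 - 3*q - 4) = (q - 4)*(q - 2)*(q + 1)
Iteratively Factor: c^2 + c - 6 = (c - 2)*(c + 3)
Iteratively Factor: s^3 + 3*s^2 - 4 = (s - 1)*(s^2 + 4*s + 4) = (s - 1)*(s + 2)*(s + 2)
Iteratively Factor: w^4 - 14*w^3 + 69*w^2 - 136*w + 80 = (w - 1)*(w^3 - 13*w^2 + 56*w - 80) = (w - 4)*(w - 1)*(w^2 - 9*w + 20) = (w - 4)^2*(w - 1)*(w - 5)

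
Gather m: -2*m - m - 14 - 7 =-3*m - 21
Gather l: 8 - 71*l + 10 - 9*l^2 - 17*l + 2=-9*l^2 - 88*l + 20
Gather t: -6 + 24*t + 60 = 24*t + 54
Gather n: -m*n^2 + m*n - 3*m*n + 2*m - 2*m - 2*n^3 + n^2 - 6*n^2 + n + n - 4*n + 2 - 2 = -2*n^3 + n^2*(-m - 5) + n*(-2*m - 2)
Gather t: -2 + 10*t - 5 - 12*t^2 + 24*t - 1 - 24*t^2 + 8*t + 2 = -36*t^2 + 42*t - 6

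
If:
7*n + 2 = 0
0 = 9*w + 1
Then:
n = -2/7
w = -1/9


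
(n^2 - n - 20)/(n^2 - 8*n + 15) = (n + 4)/(n - 3)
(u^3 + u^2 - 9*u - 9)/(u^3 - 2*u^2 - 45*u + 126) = (u^2 + 4*u + 3)/(u^2 + u - 42)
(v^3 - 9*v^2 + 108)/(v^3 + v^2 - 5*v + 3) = (v^2 - 12*v + 36)/(v^2 - 2*v + 1)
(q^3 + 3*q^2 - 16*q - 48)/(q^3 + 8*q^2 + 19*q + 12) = (q - 4)/(q + 1)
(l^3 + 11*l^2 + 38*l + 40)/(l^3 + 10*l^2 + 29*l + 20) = (l + 2)/(l + 1)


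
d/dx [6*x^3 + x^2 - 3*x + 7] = 18*x^2 + 2*x - 3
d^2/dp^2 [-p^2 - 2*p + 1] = -2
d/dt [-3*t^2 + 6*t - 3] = 6 - 6*t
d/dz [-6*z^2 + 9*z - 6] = 9 - 12*z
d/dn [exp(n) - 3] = exp(n)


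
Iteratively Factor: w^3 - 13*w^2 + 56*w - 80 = (w - 5)*(w^2 - 8*w + 16) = (w - 5)*(w - 4)*(w - 4)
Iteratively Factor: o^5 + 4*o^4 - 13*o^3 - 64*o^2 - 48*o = (o + 3)*(o^4 + o^3 - 16*o^2 - 16*o) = (o - 4)*(o + 3)*(o^3 + 5*o^2 + 4*o) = (o - 4)*(o + 1)*(o + 3)*(o^2 + 4*o) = (o - 4)*(o + 1)*(o + 3)*(o + 4)*(o)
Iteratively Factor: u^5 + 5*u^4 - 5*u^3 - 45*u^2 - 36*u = (u)*(u^4 + 5*u^3 - 5*u^2 - 45*u - 36) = u*(u + 4)*(u^3 + u^2 - 9*u - 9) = u*(u - 3)*(u + 4)*(u^2 + 4*u + 3) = u*(u - 3)*(u + 3)*(u + 4)*(u + 1)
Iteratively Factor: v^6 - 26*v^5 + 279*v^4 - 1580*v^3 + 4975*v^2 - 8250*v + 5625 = (v - 5)*(v^5 - 21*v^4 + 174*v^3 - 710*v^2 + 1425*v - 1125) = (v - 5)^2*(v^4 - 16*v^3 + 94*v^2 - 240*v + 225) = (v - 5)^2*(v - 3)*(v^3 - 13*v^2 + 55*v - 75) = (v - 5)^3*(v - 3)*(v^2 - 8*v + 15) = (v - 5)^4*(v - 3)*(v - 3)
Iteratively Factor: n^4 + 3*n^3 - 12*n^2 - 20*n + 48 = (n - 2)*(n^3 + 5*n^2 - 2*n - 24) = (n - 2)*(n + 4)*(n^2 + n - 6) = (n - 2)^2*(n + 4)*(n + 3)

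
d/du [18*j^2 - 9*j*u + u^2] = -9*j + 2*u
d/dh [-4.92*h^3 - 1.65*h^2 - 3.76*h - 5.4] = -14.76*h^2 - 3.3*h - 3.76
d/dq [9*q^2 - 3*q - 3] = 18*q - 3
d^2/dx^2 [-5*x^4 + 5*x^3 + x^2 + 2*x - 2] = -60*x^2 + 30*x + 2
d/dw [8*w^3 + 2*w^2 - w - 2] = 24*w^2 + 4*w - 1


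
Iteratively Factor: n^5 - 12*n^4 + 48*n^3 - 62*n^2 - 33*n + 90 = (n - 5)*(n^4 - 7*n^3 + 13*n^2 + 3*n - 18) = (n - 5)*(n + 1)*(n^3 - 8*n^2 + 21*n - 18) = (n - 5)*(n - 2)*(n + 1)*(n^2 - 6*n + 9) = (n - 5)*(n - 3)*(n - 2)*(n + 1)*(n - 3)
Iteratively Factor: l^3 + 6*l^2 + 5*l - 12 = (l - 1)*(l^2 + 7*l + 12) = (l - 1)*(l + 3)*(l + 4)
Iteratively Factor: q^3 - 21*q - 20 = (q - 5)*(q^2 + 5*q + 4) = (q - 5)*(q + 1)*(q + 4)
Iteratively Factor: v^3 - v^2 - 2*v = (v - 2)*(v^2 + v) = v*(v - 2)*(v + 1)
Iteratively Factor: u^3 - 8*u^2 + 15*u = (u - 3)*(u^2 - 5*u) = (u - 5)*(u - 3)*(u)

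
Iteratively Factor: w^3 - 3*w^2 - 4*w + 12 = (w - 3)*(w^2 - 4) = (w - 3)*(w + 2)*(w - 2)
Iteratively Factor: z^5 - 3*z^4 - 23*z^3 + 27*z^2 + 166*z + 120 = (z + 3)*(z^4 - 6*z^3 - 5*z^2 + 42*z + 40) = (z + 1)*(z + 3)*(z^3 - 7*z^2 + 2*z + 40) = (z + 1)*(z + 2)*(z + 3)*(z^2 - 9*z + 20) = (z - 4)*(z + 1)*(z + 2)*(z + 3)*(z - 5)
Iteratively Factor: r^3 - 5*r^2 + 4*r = (r - 4)*(r^2 - r) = (r - 4)*(r - 1)*(r)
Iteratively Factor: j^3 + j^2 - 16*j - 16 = (j - 4)*(j^2 + 5*j + 4) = (j - 4)*(j + 1)*(j + 4)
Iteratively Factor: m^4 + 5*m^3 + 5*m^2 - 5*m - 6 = (m + 3)*(m^3 + 2*m^2 - m - 2) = (m + 1)*(m + 3)*(m^2 + m - 2) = (m - 1)*(m + 1)*(m + 3)*(m + 2)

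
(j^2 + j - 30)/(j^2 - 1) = (j^2 + j - 30)/(j^2 - 1)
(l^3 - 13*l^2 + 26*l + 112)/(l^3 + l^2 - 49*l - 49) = (l^2 - 6*l - 16)/(l^2 + 8*l + 7)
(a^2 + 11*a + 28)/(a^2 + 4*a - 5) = (a^2 + 11*a + 28)/(a^2 + 4*a - 5)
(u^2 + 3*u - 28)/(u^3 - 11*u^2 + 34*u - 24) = (u + 7)/(u^2 - 7*u + 6)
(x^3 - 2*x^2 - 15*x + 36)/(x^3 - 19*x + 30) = (x^2 + x - 12)/(x^2 + 3*x - 10)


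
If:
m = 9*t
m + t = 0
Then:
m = 0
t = 0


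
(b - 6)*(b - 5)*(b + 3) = b^3 - 8*b^2 - 3*b + 90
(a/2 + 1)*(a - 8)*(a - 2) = a^3/2 - 4*a^2 - 2*a + 16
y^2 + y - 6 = (y - 2)*(y + 3)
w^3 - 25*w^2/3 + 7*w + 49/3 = (w - 7)*(w - 7/3)*(w + 1)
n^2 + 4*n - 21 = (n - 3)*(n + 7)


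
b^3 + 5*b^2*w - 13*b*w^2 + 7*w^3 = (b - w)^2*(b + 7*w)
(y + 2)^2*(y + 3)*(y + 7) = y^4 + 14*y^3 + 65*y^2 + 124*y + 84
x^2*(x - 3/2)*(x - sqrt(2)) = x^4 - 3*x^3/2 - sqrt(2)*x^3 + 3*sqrt(2)*x^2/2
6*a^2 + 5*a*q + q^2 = (2*a + q)*(3*a + q)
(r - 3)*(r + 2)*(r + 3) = r^3 + 2*r^2 - 9*r - 18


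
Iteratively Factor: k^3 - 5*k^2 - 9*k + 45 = (k + 3)*(k^2 - 8*k + 15) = (k - 3)*(k + 3)*(k - 5)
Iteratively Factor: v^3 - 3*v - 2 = (v + 1)*(v^2 - v - 2) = (v - 2)*(v + 1)*(v + 1)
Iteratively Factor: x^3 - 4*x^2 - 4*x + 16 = (x - 2)*(x^2 - 2*x - 8) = (x - 4)*(x - 2)*(x + 2)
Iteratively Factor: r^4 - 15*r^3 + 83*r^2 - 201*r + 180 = (r - 4)*(r^3 - 11*r^2 + 39*r - 45) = (r - 4)*(r - 3)*(r^2 - 8*r + 15) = (r - 4)*(r - 3)^2*(r - 5)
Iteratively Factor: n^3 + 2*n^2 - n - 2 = (n + 2)*(n^2 - 1) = (n + 1)*(n + 2)*(n - 1)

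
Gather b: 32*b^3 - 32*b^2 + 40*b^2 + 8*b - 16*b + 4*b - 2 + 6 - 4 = 32*b^3 + 8*b^2 - 4*b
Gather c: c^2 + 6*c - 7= c^2 + 6*c - 7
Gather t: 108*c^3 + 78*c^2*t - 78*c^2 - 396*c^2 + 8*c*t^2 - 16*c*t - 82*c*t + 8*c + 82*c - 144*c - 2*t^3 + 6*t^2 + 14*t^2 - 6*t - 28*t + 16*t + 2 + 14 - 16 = 108*c^3 - 474*c^2 - 54*c - 2*t^3 + t^2*(8*c + 20) + t*(78*c^2 - 98*c - 18)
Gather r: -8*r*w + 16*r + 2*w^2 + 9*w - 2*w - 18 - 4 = r*(16 - 8*w) + 2*w^2 + 7*w - 22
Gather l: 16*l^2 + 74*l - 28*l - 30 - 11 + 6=16*l^2 + 46*l - 35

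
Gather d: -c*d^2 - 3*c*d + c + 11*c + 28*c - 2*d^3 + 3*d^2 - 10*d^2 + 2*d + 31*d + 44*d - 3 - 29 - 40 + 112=40*c - 2*d^3 + d^2*(-c - 7) + d*(77 - 3*c) + 40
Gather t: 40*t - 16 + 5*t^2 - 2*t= 5*t^2 + 38*t - 16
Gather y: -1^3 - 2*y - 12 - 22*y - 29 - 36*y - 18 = -60*y - 60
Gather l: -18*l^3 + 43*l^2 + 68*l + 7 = -18*l^3 + 43*l^2 + 68*l + 7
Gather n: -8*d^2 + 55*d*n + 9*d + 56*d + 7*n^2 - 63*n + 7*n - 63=-8*d^2 + 65*d + 7*n^2 + n*(55*d - 56) - 63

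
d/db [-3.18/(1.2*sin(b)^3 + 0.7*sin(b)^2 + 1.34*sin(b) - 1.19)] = (11.448*sin(b)^2 + 4.452*sin(b) + 4.2612)*cos(b)/(1.2*sin(b)^3 + 0.7*sin(b)^2 + 1.34*sin(b) - 1.19)^2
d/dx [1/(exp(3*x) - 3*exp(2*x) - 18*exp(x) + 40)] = 3*(-exp(2*x) + 2*exp(x) + 6)*exp(x)/(exp(3*x) - 3*exp(2*x) - 18*exp(x) + 40)^2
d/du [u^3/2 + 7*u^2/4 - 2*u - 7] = 3*u^2/2 + 7*u/2 - 2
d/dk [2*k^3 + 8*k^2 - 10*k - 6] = 6*k^2 + 16*k - 10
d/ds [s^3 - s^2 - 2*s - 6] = 3*s^2 - 2*s - 2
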